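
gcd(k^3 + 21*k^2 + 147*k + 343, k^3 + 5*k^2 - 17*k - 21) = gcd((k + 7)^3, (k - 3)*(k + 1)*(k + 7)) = k + 7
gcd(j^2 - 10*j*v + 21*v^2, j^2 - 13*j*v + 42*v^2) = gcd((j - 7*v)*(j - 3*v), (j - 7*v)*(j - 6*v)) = -j + 7*v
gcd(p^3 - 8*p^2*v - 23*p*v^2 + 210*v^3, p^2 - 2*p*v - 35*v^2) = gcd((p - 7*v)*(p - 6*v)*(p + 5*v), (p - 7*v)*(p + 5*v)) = p^2 - 2*p*v - 35*v^2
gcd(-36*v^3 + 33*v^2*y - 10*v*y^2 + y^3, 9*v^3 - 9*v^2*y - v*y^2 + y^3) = -3*v + y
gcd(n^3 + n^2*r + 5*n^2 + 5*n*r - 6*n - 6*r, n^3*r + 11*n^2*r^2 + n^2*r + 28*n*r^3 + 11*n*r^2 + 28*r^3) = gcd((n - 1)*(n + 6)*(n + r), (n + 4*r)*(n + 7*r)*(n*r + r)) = 1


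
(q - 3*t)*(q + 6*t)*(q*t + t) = q^3*t + 3*q^2*t^2 + q^2*t - 18*q*t^3 + 3*q*t^2 - 18*t^3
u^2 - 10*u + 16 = (u - 8)*(u - 2)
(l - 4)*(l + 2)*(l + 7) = l^3 + 5*l^2 - 22*l - 56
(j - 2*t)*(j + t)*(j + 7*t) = j^3 + 6*j^2*t - 9*j*t^2 - 14*t^3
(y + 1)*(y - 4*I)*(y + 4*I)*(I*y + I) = I*y^4 + 2*I*y^3 + 17*I*y^2 + 32*I*y + 16*I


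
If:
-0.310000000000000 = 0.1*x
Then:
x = -3.10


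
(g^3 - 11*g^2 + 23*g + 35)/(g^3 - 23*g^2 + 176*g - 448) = (g^2 - 4*g - 5)/(g^2 - 16*g + 64)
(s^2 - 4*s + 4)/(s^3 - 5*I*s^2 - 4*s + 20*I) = (s - 2)/(s^2 + s*(2 - 5*I) - 10*I)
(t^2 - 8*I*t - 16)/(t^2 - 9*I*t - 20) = (t - 4*I)/(t - 5*I)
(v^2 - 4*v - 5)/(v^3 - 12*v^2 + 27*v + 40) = 1/(v - 8)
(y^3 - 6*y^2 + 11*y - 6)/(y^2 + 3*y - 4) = (y^2 - 5*y + 6)/(y + 4)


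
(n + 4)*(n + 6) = n^2 + 10*n + 24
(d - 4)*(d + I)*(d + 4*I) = d^3 - 4*d^2 + 5*I*d^2 - 4*d - 20*I*d + 16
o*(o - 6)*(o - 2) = o^3 - 8*o^2 + 12*o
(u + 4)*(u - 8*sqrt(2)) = u^2 - 8*sqrt(2)*u + 4*u - 32*sqrt(2)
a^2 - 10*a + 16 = (a - 8)*(a - 2)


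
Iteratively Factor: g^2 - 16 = (g - 4)*(g + 4)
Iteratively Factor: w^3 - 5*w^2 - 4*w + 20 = (w + 2)*(w^2 - 7*w + 10) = (w - 5)*(w + 2)*(w - 2)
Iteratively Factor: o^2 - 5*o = (o - 5)*(o)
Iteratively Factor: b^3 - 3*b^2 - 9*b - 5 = (b - 5)*(b^2 + 2*b + 1) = (b - 5)*(b + 1)*(b + 1)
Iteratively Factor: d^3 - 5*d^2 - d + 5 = (d - 1)*(d^2 - 4*d - 5) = (d - 5)*(d - 1)*(d + 1)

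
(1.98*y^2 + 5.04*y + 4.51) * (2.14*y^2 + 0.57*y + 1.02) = 4.2372*y^4 + 11.9142*y^3 + 14.5438*y^2 + 7.7115*y + 4.6002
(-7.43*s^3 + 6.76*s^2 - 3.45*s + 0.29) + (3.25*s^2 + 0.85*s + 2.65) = -7.43*s^3 + 10.01*s^2 - 2.6*s + 2.94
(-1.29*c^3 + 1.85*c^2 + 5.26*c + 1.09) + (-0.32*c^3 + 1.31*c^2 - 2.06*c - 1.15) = -1.61*c^3 + 3.16*c^2 + 3.2*c - 0.0599999999999998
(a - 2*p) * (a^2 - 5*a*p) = a^3 - 7*a^2*p + 10*a*p^2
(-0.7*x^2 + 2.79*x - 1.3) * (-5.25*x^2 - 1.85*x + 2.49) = 3.675*x^4 - 13.3525*x^3 - 0.0795000000000003*x^2 + 9.3521*x - 3.237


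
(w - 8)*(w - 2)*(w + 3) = w^3 - 7*w^2 - 14*w + 48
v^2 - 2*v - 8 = (v - 4)*(v + 2)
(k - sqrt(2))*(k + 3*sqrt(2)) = k^2 + 2*sqrt(2)*k - 6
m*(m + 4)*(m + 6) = m^3 + 10*m^2 + 24*m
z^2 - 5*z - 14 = (z - 7)*(z + 2)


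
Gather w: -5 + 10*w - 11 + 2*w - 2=12*w - 18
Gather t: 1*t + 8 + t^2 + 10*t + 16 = t^2 + 11*t + 24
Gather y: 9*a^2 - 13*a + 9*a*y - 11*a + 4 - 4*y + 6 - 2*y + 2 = 9*a^2 - 24*a + y*(9*a - 6) + 12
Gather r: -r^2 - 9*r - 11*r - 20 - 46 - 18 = -r^2 - 20*r - 84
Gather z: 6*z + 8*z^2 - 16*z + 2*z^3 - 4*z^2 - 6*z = 2*z^3 + 4*z^2 - 16*z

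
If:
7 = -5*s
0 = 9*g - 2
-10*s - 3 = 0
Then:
No Solution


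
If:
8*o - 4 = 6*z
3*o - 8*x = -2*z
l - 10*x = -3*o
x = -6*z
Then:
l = 60/209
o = 100/209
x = 36/209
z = -6/209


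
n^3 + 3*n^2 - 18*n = n*(n - 3)*(n + 6)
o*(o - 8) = o^2 - 8*o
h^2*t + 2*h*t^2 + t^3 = t*(h + t)^2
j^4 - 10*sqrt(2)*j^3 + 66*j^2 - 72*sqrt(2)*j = j*(j - 4*sqrt(2))*(j - 3*sqrt(2))^2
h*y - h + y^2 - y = (h + y)*(y - 1)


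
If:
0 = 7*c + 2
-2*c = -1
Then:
No Solution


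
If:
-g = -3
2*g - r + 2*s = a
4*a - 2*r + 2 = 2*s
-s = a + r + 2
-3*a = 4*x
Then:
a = -1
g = 3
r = 5/3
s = -8/3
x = 3/4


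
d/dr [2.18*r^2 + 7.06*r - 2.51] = 4.36*r + 7.06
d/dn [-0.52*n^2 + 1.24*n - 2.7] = 1.24 - 1.04*n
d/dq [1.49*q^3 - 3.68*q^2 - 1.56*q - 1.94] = 4.47*q^2 - 7.36*q - 1.56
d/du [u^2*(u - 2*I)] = u*(3*u - 4*I)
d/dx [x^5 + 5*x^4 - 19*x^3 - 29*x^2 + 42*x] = 5*x^4 + 20*x^3 - 57*x^2 - 58*x + 42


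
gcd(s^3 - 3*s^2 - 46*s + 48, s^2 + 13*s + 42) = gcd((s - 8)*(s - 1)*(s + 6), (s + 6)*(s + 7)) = s + 6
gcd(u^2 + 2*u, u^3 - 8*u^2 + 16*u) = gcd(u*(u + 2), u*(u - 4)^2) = u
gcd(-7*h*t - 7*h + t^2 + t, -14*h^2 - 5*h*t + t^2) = -7*h + t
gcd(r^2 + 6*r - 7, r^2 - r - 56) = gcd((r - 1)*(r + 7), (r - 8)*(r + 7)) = r + 7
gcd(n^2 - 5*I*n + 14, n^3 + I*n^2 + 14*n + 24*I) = n + 2*I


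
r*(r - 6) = r^2 - 6*r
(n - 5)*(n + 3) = n^2 - 2*n - 15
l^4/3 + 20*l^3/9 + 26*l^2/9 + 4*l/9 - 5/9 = (l/3 + 1/3)*(l - 1/3)*(l + 1)*(l + 5)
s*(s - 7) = s^2 - 7*s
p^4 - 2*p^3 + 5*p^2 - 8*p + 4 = (p - 2*I)*(p + 2*I)*(-I*p + I)*(I*p - I)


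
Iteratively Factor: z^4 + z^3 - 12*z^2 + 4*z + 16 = (z + 4)*(z^3 - 3*z^2 + 4) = (z - 2)*(z + 4)*(z^2 - z - 2) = (z - 2)*(z + 1)*(z + 4)*(z - 2)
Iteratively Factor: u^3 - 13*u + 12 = (u - 1)*(u^2 + u - 12) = (u - 1)*(u + 4)*(u - 3)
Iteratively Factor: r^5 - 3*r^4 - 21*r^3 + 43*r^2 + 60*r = (r + 4)*(r^4 - 7*r^3 + 7*r^2 + 15*r) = (r + 1)*(r + 4)*(r^3 - 8*r^2 + 15*r) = r*(r + 1)*(r + 4)*(r^2 - 8*r + 15) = r*(r - 5)*(r + 1)*(r + 4)*(r - 3)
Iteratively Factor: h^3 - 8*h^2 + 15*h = (h - 3)*(h^2 - 5*h) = h*(h - 3)*(h - 5)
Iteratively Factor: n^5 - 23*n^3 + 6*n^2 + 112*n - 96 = (n + 4)*(n^4 - 4*n^3 - 7*n^2 + 34*n - 24) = (n - 4)*(n + 4)*(n^3 - 7*n + 6) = (n - 4)*(n - 2)*(n + 4)*(n^2 + 2*n - 3) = (n - 4)*(n - 2)*(n + 3)*(n + 4)*(n - 1)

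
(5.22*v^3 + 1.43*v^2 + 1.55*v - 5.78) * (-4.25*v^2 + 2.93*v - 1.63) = -22.185*v^5 + 9.2171*v^4 - 10.9062*v^3 + 26.7756*v^2 - 19.4619*v + 9.4214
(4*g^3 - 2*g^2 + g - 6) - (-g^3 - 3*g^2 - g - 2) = 5*g^3 + g^2 + 2*g - 4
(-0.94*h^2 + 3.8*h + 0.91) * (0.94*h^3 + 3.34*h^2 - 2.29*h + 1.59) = -0.8836*h^5 + 0.4324*h^4 + 15.7*h^3 - 7.1572*h^2 + 3.9581*h + 1.4469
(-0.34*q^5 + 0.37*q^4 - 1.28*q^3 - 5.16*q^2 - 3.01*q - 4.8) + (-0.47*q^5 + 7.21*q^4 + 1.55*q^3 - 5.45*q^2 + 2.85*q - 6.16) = -0.81*q^5 + 7.58*q^4 + 0.27*q^3 - 10.61*q^2 - 0.16*q - 10.96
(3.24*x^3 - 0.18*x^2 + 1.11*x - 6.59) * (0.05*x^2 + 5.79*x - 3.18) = 0.162*x^5 + 18.7506*x^4 - 11.2899*x^3 + 6.6698*x^2 - 41.6859*x + 20.9562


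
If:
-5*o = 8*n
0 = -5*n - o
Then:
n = 0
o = 0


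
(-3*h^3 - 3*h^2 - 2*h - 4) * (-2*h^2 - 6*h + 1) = 6*h^5 + 24*h^4 + 19*h^3 + 17*h^2 + 22*h - 4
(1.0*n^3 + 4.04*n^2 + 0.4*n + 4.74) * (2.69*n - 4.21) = 2.69*n^4 + 6.6576*n^3 - 15.9324*n^2 + 11.0666*n - 19.9554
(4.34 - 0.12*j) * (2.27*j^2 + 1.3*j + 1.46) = -0.2724*j^3 + 9.6958*j^2 + 5.4668*j + 6.3364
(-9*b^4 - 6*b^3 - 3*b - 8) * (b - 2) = -9*b^5 + 12*b^4 + 12*b^3 - 3*b^2 - 2*b + 16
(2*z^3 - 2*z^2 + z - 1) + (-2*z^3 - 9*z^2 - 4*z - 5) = -11*z^2 - 3*z - 6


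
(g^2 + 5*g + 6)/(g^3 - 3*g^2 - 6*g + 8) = (g + 3)/(g^2 - 5*g + 4)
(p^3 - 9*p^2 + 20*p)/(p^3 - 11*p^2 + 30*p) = (p - 4)/(p - 6)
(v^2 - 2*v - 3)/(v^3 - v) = (v - 3)/(v*(v - 1))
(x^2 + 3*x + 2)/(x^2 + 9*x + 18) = (x^2 + 3*x + 2)/(x^2 + 9*x + 18)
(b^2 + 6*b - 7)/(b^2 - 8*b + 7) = (b + 7)/(b - 7)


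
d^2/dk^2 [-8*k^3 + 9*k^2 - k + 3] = 18 - 48*k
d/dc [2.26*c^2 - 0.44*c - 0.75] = 4.52*c - 0.44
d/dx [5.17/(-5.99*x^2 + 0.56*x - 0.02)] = (61.9366*x - 2.8952)/(5.99*x^2 - 0.56*x + 0.02)^2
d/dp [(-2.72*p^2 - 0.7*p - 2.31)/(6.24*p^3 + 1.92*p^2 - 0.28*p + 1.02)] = (16.9728*p^4 + 8.736*p^3 + 45.3488*p^2 + 3.3216*p - 1.3608)/(38.9376*p^6 + 23.9616*p^5 + 0.191999999999999*p^4 + 11.6544*p^3 + 3.9952*p^2 - 0.5712*p + 1.0404)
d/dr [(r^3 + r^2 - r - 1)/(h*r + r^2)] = (r*(h + r)*(3*r^2 + 2*r - 1) - (h + 2*r)*(r^3 + r^2 - r - 1))/(r^2*(h + r)^2)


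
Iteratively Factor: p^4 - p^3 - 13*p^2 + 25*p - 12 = (p - 1)*(p^3 - 13*p + 12) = (p - 1)^2*(p^2 + p - 12) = (p - 1)^2*(p + 4)*(p - 3)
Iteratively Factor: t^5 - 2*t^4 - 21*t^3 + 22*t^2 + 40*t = (t + 1)*(t^4 - 3*t^3 - 18*t^2 + 40*t) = t*(t + 1)*(t^3 - 3*t^2 - 18*t + 40) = t*(t - 2)*(t + 1)*(t^2 - t - 20) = t*(t - 2)*(t + 1)*(t + 4)*(t - 5)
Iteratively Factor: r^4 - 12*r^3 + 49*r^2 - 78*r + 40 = (r - 1)*(r^3 - 11*r^2 + 38*r - 40) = (r - 5)*(r - 1)*(r^2 - 6*r + 8) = (r - 5)*(r - 4)*(r - 1)*(r - 2)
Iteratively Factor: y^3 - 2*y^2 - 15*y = (y)*(y^2 - 2*y - 15) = y*(y + 3)*(y - 5)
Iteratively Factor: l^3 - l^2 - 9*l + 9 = (l - 3)*(l^2 + 2*l - 3) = (l - 3)*(l - 1)*(l + 3)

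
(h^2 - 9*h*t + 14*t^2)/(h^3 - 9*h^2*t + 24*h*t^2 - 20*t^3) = (h - 7*t)/(h^2 - 7*h*t + 10*t^2)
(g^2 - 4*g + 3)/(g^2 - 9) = (g - 1)/(g + 3)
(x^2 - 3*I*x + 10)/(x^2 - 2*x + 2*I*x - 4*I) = (x - 5*I)/(x - 2)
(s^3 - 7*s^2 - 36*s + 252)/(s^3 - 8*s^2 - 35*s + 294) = (s - 6)/(s - 7)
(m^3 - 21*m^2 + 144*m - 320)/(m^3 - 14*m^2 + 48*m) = (m^2 - 13*m + 40)/(m*(m - 6))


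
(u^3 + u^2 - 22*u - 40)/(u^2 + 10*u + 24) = (u^2 - 3*u - 10)/(u + 6)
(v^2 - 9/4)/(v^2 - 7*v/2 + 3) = (v + 3/2)/(v - 2)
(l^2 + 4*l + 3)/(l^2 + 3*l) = (l + 1)/l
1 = 1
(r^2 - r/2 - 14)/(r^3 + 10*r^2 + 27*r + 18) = (r^2 - r/2 - 14)/(r^3 + 10*r^2 + 27*r + 18)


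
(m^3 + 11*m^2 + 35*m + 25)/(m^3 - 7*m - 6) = (m^2 + 10*m + 25)/(m^2 - m - 6)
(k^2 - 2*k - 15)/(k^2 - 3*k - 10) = (k + 3)/(k + 2)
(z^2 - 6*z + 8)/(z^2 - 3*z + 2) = (z - 4)/(z - 1)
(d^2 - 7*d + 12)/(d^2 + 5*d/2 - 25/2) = 2*(d^2 - 7*d + 12)/(2*d^2 + 5*d - 25)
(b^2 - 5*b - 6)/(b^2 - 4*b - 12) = (b + 1)/(b + 2)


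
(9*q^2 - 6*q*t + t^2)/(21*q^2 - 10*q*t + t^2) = (3*q - t)/(7*q - t)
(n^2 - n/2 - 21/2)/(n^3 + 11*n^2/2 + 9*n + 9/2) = (2*n - 7)/(2*n^2 + 5*n + 3)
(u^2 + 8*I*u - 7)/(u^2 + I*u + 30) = (u^2 + 8*I*u - 7)/(u^2 + I*u + 30)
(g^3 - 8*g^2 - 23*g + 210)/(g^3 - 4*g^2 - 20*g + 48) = (g^2 - 2*g - 35)/(g^2 + 2*g - 8)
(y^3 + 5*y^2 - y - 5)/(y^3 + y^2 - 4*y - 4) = (y^2 + 4*y - 5)/(y^2 - 4)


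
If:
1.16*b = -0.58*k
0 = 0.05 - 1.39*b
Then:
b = 0.04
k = -0.07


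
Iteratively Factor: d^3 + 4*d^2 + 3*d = (d + 1)*(d^2 + 3*d) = (d + 1)*(d + 3)*(d)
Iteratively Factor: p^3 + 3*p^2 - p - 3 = (p - 1)*(p^2 + 4*p + 3) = (p - 1)*(p + 1)*(p + 3)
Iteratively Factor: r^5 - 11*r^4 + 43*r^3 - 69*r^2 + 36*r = (r - 3)*(r^4 - 8*r^3 + 19*r^2 - 12*r) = (r - 4)*(r - 3)*(r^3 - 4*r^2 + 3*r) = (r - 4)*(r - 3)*(r - 1)*(r^2 - 3*r) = (r - 4)*(r - 3)^2*(r - 1)*(r)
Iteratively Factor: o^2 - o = (o)*(o - 1)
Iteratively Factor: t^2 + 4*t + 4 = (t + 2)*(t + 2)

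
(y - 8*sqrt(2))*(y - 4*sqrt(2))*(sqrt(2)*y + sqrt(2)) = sqrt(2)*y^3 - 24*y^2 + sqrt(2)*y^2 - 24*y + 64*sqrt(2)*y + 64*sqrt(2)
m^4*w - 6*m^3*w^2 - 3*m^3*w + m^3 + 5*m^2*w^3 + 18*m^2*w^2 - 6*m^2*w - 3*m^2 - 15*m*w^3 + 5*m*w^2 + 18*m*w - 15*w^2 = (m - 3)*(m - 5*w)*(m - w)*(m*w + 1)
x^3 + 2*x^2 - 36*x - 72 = (x - 6)*(x + 2)*(x + 6)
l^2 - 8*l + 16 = (l - 4)^2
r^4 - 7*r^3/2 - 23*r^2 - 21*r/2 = r*(r - 7)*(r + 1/2)*(r + 3)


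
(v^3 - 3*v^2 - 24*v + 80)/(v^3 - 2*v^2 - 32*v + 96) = (v + 5)/(v + 6)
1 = 1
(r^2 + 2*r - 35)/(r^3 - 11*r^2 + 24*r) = (r^2 + 2*r - 35)/(r*(r^2 - 11*r + 24))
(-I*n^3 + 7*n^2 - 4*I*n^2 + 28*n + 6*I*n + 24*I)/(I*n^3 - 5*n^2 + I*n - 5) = (-n^2 + n*(-4 - 6*I) - 24*I)/(n^2 + 4*I*n + 5)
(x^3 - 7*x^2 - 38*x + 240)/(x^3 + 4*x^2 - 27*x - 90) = (x - 8)/(x + 3)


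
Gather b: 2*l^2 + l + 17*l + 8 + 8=2*l^2 + 18*l + 16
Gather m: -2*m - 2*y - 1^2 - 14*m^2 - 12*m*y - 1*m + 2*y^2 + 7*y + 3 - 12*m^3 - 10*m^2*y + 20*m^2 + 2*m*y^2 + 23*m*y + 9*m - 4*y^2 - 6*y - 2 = -12*m^3 + m^2*(6 - 10*y) + m*(2*y^2 + 11*y + 6) - 2*y^2 - y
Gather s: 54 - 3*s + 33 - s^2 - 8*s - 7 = -s^2 - 11*s + 80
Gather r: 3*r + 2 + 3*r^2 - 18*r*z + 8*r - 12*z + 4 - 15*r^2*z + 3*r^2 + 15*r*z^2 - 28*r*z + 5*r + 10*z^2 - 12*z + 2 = r^2*(6 - 15*z) + r*(15*z^2 - 46*z + 16) + 10*z^2 - 24*z + 8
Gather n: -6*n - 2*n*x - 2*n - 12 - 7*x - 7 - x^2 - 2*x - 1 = n*(-2*x - 8) - x^2 - 9*x - 20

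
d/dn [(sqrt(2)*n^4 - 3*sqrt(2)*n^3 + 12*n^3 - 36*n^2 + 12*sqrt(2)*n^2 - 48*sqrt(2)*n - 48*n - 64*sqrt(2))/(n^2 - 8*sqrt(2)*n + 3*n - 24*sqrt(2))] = 2*(sqrt(2)*n^5 - 18*n^4 + 3*sqrt(2)*n^4 - 105*sqrt(2)*n^3 - 12*n^3 - 246*sqrt(2)*n^2 + 90*n^2 - 576*n + 928*sqrt(2)*n + 640 + 672*sqrt(2))/(n^4 - 16*sqrt(2)*n^3 + 6*n^3 - 96*sqrt(2)*n^2 + 137*n^2 - 144*sqrt(2)*n + 768*n + 1152)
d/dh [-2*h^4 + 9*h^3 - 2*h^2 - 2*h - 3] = -8*h^3 + 27*h^2 - 4*h - 2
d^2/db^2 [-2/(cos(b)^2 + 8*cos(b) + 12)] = 4*(2*sin(b)^4 - 9*sin(b)^2 - 63*cos(b) + 3*cos(3*b) - 45)/((cos(b) + 2)^3*(cos(b) + 6)^3)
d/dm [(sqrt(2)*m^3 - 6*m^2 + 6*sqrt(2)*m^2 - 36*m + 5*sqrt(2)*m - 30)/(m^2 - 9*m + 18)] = (sqrt(2)*m^4 - 18*sqrt(2)*m^3 - 5*sqrt(2)*m^2 + 90*m^2 - 156*m + 216*sqrt(2)*m - 918 + 90*sqrt(2))/(m^4 - 18*m^3 + 117*m^2 - 324*m + 324)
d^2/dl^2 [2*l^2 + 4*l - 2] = 4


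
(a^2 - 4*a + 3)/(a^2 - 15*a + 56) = (a^2 - 4*a + 3)/(a^2 - 15*a + 56)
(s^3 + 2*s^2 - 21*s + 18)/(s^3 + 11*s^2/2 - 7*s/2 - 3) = 2*(s - 3)/(2*s + 1)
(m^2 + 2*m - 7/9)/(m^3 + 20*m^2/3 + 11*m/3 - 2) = (m + 7/3)/(m^2 + 7*m + 6)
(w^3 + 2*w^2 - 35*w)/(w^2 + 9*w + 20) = w*(w^2 + 2*w - 35)/(w^2 + 9*w + 20)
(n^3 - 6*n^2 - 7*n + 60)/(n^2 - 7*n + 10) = (n^2 - n - 12)/(n - 2)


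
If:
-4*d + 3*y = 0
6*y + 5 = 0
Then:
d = -5/8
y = -5/6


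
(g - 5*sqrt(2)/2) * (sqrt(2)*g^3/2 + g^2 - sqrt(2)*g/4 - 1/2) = sqrt(2)*g^4/2 - 3*g^3/2 - 11*sqrt(2)*g^2/4 + 3*g/4 + 5*sqrt(2)/4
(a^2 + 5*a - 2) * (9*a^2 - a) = 9*a^4 + 44*a^3 - 23*a^2 + 2*a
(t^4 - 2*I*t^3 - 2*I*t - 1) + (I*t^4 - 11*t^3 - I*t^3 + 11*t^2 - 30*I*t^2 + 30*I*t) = t^4 + I*t^4 - 11*t^3 - 3*I*t^3 + 11*t^2 - 30*I*t^2 + 28*I*t - 1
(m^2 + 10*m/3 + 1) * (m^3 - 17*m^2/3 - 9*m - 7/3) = m^5 - 7*m^4/3 - 242*m^3/9 - 38*m^2 - 151*m/9 - 7/3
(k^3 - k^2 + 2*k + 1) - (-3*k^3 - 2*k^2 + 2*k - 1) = 4*k^3 + k^2 + 2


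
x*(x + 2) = x^2 + 2*x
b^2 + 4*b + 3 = (b + 1)*(b + 3)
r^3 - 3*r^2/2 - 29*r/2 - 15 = (r - 5)*(r + 3/2)*(r + 2)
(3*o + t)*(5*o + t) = 15*o^2 + 8*o*t + t^2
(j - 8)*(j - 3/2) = j^2 - 19*j/2 + 12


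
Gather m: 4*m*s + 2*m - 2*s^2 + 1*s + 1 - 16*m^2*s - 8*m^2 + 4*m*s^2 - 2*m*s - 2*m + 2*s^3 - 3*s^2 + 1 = m^2*(-16*s - 8) + m*(4*s^2 + 2*s) + 2*s^3 - 5*s^2 + s + 2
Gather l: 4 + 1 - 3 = 2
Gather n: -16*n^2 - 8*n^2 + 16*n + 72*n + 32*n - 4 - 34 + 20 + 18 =-24*n^2 + 120*n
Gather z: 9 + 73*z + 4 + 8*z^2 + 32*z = 8*z^2 + 105*z + 13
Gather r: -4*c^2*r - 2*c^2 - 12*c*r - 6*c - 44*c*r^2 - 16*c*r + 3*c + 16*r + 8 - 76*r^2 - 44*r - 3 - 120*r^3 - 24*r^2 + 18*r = -2*c^2 - 3*c - 120*r^3 + r^2*(-44*c - 100) + r*(-4*c^2 - 28*c - 10) + 5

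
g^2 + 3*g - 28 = (g - 4)*(g + 7)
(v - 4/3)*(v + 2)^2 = v^3 + 8*v^2/3 - 4*v/3 - 16/3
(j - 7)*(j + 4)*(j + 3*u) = j^3 + 3*j^2*u - 3*j^2 - 9*j*u - 28*j - 84*u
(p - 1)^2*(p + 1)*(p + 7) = p^4 + 6*p^3 - 8*p^2 - 6*p + 7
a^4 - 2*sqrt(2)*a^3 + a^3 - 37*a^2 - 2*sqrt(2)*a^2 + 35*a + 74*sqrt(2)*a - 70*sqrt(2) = (a - 5)*(a - 1)*(a + 7)*(a - 2*sqrt(2))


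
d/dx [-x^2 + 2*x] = 2 - 2*x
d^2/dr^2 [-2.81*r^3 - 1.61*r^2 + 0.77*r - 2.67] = -16.86*r - 3.22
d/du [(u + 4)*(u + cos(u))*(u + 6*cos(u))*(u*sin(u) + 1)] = (u + 4)*(u + cos(u))*(u + 6*cos(u))*(u*cos(u) + sin(u)) - (u + 4)*(u + cos(u))*(u*sin(u) + 1)*(6*sin(u) - 1) - (u + 4)*(u + 6*cos(u))*(u*sin(u) + 1)*(sin(u) - 1) + (u + cos(u))*(u + 6*cos(u))*(u*sin(u) + 1)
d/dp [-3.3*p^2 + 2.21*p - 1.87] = 2.21 - 6.6*p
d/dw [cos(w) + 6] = -sin(w)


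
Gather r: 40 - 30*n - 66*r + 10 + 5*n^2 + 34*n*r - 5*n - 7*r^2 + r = 5*n^2 - 35*n - 7*r^2 + r*(34*n - 65) + 50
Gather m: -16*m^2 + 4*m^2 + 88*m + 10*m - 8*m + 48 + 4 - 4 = -12*m^2 + 90*m + 48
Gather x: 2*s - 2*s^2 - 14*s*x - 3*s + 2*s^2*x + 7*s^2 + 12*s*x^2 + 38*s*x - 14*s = 5*s^2 + 12*s*x^2 - 15*s + x*(2*s^2 + 24*s)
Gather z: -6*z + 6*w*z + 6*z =6*w*z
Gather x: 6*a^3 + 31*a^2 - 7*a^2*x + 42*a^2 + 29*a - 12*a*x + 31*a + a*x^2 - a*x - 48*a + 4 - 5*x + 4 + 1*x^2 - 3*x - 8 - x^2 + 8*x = 6*a^3 + 73*a^2 + a*x^2 + 12*a + x*(-7*a^2 - 13*a)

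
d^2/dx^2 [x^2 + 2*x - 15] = 2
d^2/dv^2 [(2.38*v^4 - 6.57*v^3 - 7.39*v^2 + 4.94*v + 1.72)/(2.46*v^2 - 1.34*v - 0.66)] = (28.805616*v^6 - 47.0725919999999*v^5 + 2.45616000000012*v^4 - 0.181319999999971*v^3 - 31.960224*v^2 - 3.06669600000001*v - 3.413992)/(14.886936*v^6 - 24.327432*v^5 + 1.26936*v^4 + 10.64764*v^3 - 0.34056*v^2 - 1.751112*v - 0.287496)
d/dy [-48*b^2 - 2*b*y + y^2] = -2*b + 2*y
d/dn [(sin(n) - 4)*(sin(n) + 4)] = sin(2*n)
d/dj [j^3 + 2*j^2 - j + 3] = 3*j^2 + 4*j - 1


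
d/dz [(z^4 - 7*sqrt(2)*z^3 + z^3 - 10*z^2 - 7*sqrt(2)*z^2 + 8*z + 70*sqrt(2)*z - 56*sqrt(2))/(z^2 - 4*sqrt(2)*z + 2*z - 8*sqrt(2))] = (2*z^5 - 19*sqrt(2)*z^4 + 7*z^4 - 68*sqrt(2)*z^3 + 116*z^3 - 68*sqrt(2)*z^2 + 364*z^2 + 224*z + 272*sqrt(2)*z - 1568 + 48*sqrt(2))/(z^4 - 8*sqrt(2)*z^3 + 4*z^3 - 32*sqrt(2)*z^2 + 36*z^2 - 32*sqrt(2)*z + 128*z + 128)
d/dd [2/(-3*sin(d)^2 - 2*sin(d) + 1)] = 4*(3*sin(d) + 1)*cos(d)/(3*sin(d)^2 + 2*sin(d) - 1)^2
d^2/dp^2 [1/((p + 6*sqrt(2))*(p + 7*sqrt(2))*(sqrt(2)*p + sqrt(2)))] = sqrt(2)*((p + 1)^2*(p + 6*sqrt(2))^2 + (p + 1)^2*(p + 6*sqrt(2))*(p + 7*sqrt(2)) + (p + 1)^2*(p + 7*sqrt(2))^2 + (p + 1)*(p + 6*sqrt(2))^2*(p + 7*sqrt(2)) + (p + 1)*(p + 6*sqrt(2))*(p + 7*sqrt(2))^2 + (p + 6*sqrt(2))^2*(p + 7*sqrt(2))^2)/((p + 1)^3*(p + 6*sqrt(2))^3*(p + 7*sqrt(2))^3)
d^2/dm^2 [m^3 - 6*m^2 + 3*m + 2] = 6*m - 12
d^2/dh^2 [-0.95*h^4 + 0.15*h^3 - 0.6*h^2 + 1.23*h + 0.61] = -11.4*h^2 + 0.9*h - 1.2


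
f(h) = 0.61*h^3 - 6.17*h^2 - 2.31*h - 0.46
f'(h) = 1.83*h^2 - 12.34*h - 2.31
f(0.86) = -6.62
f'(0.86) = -11.57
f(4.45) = -79.17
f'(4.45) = -20.98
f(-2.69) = -50.77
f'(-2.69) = 44.13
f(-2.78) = -54.83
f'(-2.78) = 46.14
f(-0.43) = -0.66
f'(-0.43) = 3.33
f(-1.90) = -22.53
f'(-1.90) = 27.74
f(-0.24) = -0.27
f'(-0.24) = 0.76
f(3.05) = -47.59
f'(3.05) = -22.92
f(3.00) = -46.45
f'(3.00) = -22.86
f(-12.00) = -1915.30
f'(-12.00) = 409.29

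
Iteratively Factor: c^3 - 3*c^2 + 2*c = (c - 2)*(c^2 - c) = c*(c - 2)*(c - 1)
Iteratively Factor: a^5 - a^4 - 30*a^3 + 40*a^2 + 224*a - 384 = (a - 3)*(a^4 + 2*a^3 - 24*a^2 - 32*a + 128) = (a - 3)*(a + 4)*(a^3 - 2*a^2 - 16*a + 32) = (a - 4)*(a - 3)*(a + 4)*(a^2 + 2*a - 8) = (a - 4)*(a - 3)*(a + 4)^2*(a - 2)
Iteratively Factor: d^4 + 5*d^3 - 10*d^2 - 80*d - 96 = (d + 4)*(d^3 + d^2 - 14*d - 24) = (d - 4)*(d + 4)*(d^2 + 5*d + 6) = (d - 4)*(d + 3)*(d + 4)*(d + 2)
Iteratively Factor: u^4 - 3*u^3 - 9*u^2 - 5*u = (u + 1)*(u^3 - 4*u^2 - 5*u) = (u - 5)*(u + 1)*(u^2 + u) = u*(u - 5)*(u + 1)*(u + 1)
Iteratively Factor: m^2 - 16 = (m - 4)*(m + 4)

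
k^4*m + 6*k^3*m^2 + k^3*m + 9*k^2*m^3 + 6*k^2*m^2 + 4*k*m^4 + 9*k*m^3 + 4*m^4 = (k + m)^2*(k + 4*m)*(k*m + m)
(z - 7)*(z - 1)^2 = z^3 - 9*z^2 + 15*z - 7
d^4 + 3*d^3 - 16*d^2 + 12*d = d*(d - 2)*(d - 1)*(d + 6)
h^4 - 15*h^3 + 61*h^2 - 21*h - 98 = (h - 7)^2*(h - 2)*(h + 1)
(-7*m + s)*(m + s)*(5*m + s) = -35*m^3 - 37*m^2*s - m*s^2 + s^3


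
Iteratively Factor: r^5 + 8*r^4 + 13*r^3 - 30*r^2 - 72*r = (r + 3)*(r^4 + 5*r^3 - 2*r^2 - 24*r) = (r - 2)*(r + 3)*(r^3 + 7*r^2 + 12*r) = (r - 2)*(r + 3)*(r + 4)*(r^2 + 3*r) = r*(r - 2)*(r + 3)*(r + 4)*(r + 3)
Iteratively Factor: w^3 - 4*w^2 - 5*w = (w + 1)*(w^2 - 5*w) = w*(w + 1)*(w - 5)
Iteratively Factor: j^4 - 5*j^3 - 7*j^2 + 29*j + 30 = (j + 1)*(j^3 - 6*j^2 - j + 30) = (j + 1)*(j + 2)*(j^2 - 8*j + 15) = (j - 5)*(j + 1)*(j + 2)*(j - 3)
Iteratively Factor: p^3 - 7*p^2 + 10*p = (p - 5)*(p^2 - 2*p) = (p - 5)*(p - 2)*(p)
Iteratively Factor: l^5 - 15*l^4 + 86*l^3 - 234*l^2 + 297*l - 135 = (l - 3)*(l^4 - 12*l^3 + 50*l^2 - 84*l + 45) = (l - 3)^2*(l^3 - 9*l^2 + 23*l - 15) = (l - 5)*(l - 3)^2*(l^2 - 4*l + 3) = (l - 5)*(l - 3)^2*(l - 1)*(l - 3)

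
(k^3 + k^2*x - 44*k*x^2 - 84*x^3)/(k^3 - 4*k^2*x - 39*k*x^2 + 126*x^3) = (-k - 2*x)/(-k + 3*x)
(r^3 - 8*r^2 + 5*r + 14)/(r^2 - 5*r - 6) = (r^2 - 9*r + 14)/(r - 6)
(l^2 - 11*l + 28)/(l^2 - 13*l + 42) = (l - 4)/(l - 6)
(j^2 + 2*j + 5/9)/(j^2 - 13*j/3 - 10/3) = (9*j^2 + 18*j + 5)/(3*(3*j^2 - 13*j - 10))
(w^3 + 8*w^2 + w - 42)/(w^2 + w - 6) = w + 7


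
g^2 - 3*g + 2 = (g - 2)*(g - 1)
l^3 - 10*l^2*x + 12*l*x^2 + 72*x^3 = (l - 6*x)^2*(l + 2*x)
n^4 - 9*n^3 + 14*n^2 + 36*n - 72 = (n - 6)*(n - 3)*(n - 2)*(n + 2)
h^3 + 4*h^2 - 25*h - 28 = (h - 4)*(h + 1)*(h + 7)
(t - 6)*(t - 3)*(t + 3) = t^3 - 6*t^2 - 9*t + 54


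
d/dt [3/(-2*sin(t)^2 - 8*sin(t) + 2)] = 3*(sin(t) + 2)*cos(t)/(4*sin(t) - cos(t)^2)^2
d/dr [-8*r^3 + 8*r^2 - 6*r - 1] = -24*r^2 + 16*r - 6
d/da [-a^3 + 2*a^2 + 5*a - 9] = -3*a^2 + 4*a + 5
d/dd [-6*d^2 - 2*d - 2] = -12*d - 2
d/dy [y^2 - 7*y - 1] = 2*y - 7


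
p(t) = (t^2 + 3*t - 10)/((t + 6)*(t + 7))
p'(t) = (2*t + 3)/((t + 6)*(t + 7)) - (t^2 + 3*t - 10)/((t + 6)*(t + 7)^2) - (t^2 + 3*t - 10)/((t + 6)^2*(t + 7))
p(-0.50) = -0.31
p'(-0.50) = 0.16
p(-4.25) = -0.97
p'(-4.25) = -0.23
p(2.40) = 0.04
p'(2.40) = 0.09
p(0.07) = -0.23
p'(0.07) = 0.14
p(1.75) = -0.02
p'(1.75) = 0.10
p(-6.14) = -77.07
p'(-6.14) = -383.83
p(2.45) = 0.04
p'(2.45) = 0.09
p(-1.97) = -0.59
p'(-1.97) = 0.22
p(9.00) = 0.41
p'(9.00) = 0.03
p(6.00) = 0.28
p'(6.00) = 0.05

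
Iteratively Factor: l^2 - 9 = (l - 3)*(l + 3)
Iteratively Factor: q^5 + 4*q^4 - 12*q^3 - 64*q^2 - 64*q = (q - 4)*(q^4 + 8*q^3 + 20*q^2 + 16*q) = (q - 4)*(q + 4)*(q^3 + 4*q^2 + 4*q) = (q - 4)*(q + 2)*(q + 4)*(q^2 + 2*q) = q*(q - 4)*(q + 2)*(q + 4)*(q + 2)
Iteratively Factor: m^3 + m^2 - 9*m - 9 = (m + 1)*(m^2 - 9) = (m + 1)*(m + 3)*(m - 3)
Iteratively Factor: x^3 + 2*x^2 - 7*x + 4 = (x + 4)*(x^2 - 2*x + 1) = (x - 1)*(x + 4)*(x - 1)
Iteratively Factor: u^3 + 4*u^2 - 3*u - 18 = (u - 2)*(u^2 + 6*u + 9) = (u - 2)*(u + 3)*(u + 3)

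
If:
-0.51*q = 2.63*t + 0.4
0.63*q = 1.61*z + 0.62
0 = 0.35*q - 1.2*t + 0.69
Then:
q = -1.50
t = 0.14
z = -0.97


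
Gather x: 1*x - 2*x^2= -2*x^2 + x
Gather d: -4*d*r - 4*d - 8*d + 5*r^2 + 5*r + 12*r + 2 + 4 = d*(-4*r - 12) + 5*r^2 + 17*r + 6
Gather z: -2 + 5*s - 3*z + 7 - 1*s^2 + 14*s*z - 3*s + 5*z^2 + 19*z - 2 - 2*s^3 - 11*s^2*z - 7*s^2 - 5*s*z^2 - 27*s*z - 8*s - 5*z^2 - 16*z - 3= -2*s^3 - 8*s^2 - 5*s*z^2 - 6*s + z*(-11*s^2 - 13*s)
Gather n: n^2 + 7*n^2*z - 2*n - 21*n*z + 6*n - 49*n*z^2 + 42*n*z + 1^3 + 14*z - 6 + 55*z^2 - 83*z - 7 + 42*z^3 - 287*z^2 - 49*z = n^2*(7*z + 1) + n*(-49*z^2 + 21*z + 4) + 42*z^3 - 232*z^2 - 118*z - 12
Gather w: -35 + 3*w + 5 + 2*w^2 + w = 2*w^2 + 4*w - 30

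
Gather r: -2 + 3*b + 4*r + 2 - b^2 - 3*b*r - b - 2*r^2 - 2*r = -b^2 + 2*b - 2*r^2 + r*(2 - 3*b)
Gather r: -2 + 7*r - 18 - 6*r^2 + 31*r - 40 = -6*r^2 + 38*r - 60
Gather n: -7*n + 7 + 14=21 - 7*n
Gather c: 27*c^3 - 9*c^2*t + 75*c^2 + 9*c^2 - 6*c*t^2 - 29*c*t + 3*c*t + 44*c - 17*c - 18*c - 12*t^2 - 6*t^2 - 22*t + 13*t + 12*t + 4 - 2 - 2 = 27*c^3 + c^2*(84 - 9*t) + c*(-6*t^2 - 26*t + 9) - 18*t^2 + 3*t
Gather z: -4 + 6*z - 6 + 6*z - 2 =12*z - 12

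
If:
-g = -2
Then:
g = 2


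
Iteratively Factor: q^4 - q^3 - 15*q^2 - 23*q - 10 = (q - 5)*(q^3 + 4*q^2 + 5*q + 2) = (q - 5)*(q + 1)*(q^2 + 3*q + 2) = (q - 5)*(q + 1)*(q + 2)*(q + 1)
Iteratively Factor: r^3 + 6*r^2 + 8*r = (r)*(r^2 + 6*r + 8) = r*(r + 2)*(r + 4)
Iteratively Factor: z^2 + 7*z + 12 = (z + 4)*(z + 3)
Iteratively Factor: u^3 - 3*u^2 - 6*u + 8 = (u - 1)*(u^2 - 2*u - 8) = (u - 4)*(u - 1)*(u + 2)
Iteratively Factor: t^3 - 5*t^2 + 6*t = (t - 3)*(t^2 - 2*t) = t*(t - 3)*(t - 2)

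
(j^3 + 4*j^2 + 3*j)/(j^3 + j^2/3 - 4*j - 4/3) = 3*j*(j^2 + 4*j + 3)/(3*j^3 + j^2 - 12*j - 4)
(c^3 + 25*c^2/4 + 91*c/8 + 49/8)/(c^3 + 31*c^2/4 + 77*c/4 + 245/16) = 2*(c + 1)/(2*c + 5)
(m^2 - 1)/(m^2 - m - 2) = (m - 1)/(m - 2)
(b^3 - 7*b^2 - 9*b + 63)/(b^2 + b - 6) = (b^2 - 10*b + 21)/(b - 2)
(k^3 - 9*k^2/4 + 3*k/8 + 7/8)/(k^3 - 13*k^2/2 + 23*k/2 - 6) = (8*k^2 - 10*k - 7)/(4*(2*k^2 - 11*k + 12))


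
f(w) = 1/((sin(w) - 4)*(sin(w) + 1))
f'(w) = -cos(w)/((sin(w) - 4)*(sin(w) + 1)^2) - cos(w)/((sin(w) - 4)^2*(sin(w) + 1)) = (3 - 2*sin(w))*cos(w)/((sin(w) - 4)^2*(sin(w) + 1)^2)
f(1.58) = -0.17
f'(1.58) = -0.00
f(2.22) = -0.17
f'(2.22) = -0.03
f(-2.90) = -0.31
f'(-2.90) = -0.32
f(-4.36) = -0.17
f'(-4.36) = -0.01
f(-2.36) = -0.72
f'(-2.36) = -1.62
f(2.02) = -0.17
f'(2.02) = -0.01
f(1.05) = -0.17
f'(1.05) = 0.02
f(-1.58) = -4722.20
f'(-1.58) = -1026139.53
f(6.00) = -0.32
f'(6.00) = 0.36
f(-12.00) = -0.19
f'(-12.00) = 0.06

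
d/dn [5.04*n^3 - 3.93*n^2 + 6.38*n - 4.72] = 15.12*n^2 - 7.86*n + 6.38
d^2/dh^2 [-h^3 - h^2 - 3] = -6*h - 2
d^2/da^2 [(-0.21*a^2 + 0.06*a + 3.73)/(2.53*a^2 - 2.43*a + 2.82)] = (-1.81401*a^3 + 152.241738*a^2 - 140.158458*a - 11.691258)/(16.194277*a^6 - 46.662561*a^5 + 98.969805*a^4 - 118.371375*a^3 + 110.31417*a^2 - 57.972996*a + 22.425768)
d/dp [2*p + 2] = 2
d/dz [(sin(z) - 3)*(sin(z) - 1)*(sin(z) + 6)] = (3*sin(z)^2 + 4*sin(z) - 21)*cos(z)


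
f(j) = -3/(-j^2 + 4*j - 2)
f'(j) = -3*(2*j - 4)/(-j^2 + 4*j - 2)^2 = 6*(2 - j)/(j^2 - 4*j + 2)^2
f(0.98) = -3.13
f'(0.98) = 6.65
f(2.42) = -1.65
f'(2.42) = -0.76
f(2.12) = -1.51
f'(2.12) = -0.18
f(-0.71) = 0.56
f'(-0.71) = 0.57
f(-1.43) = 0.31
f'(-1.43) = 0.22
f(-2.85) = 0.14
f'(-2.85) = 0.06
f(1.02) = -2.89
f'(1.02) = 5.44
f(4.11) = 1.22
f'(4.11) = -2.11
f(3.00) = -3.00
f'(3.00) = -6.00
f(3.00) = -3.00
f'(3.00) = -6.00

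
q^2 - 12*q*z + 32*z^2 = (q - 8*z)*(q - 4*z)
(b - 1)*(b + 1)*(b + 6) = b^3 + 6*b^2 - b - 6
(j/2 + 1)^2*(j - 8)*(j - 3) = j^4/4 - 7*j^3/4 - 4*j^2 + 13*j + 24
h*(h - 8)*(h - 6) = h^3 - 14*h^2 + 48*h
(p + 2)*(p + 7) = p^2 + 9*p + 14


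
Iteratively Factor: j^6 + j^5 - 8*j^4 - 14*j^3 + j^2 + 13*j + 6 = (j - 1)*(j^5 + 2*j^4 - 6*j^3 - 20*j^2 - 19*j - 6) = (j - 1)*(j + 1)*(j^4 + j^3 - 7*j^2 - 13*j - 6) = (j - 3)*(j - 1)*(j + 1)*(j^3 + 4*j^2 + 5*j + 2) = (j - 3)*(j - 1)*(j + 1)^2*(j^2 + 3*j + 2) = (j - 3)*(j - 1)*(j + 1)^2*(j + 2)*(j + 1)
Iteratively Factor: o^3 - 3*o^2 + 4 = (o + 1)*(o^2 - 4*o + 4) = (o - 2)*(o + 1)*(o - 2)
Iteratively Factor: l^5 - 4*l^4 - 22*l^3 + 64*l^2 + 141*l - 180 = (l + 3)*(l^4 - 7*l^3 - l^2 + 67*l - 60) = (l - 1)*(l + 3)*(l^3 - 6*l^2 - 7*l + 60) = (l - 1)*(l + 3)^2*(l^2 - 9*l + 20) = (l - 5)*(l - 1)*(l + 3)^2*(l - 4)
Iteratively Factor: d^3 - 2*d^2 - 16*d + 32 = (d - 4)*(d^2 + 2*d - 8) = (d - 4)*(d + 4)*(d - 2)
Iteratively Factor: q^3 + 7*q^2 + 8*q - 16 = (q + 4)*(q^2 + 3*q - 4) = (q + 4)^2*(q - 1)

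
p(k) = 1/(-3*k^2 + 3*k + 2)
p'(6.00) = 0.00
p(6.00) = -0.01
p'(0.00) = -0.75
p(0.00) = 0.50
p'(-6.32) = -0.00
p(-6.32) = -0.01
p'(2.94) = 0.06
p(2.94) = -0.07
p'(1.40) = 52.73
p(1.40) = 3.12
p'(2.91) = 0.07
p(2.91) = -0.07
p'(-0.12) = -1.46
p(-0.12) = 0.63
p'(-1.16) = -0.33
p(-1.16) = -0.18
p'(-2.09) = -0.05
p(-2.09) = -0.06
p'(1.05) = 0.97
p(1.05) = 0.54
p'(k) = (6*k - 3)/(-3*k^2 + 3*k + 2)^2 = 3*(2*k - 1)/(-3*k^2 + 3*k + 2)^2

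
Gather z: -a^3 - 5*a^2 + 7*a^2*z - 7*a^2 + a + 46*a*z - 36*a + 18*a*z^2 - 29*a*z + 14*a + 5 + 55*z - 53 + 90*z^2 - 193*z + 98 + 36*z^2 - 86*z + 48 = -a^3 - 12*a^2 - 21*a + z^2*(18*a + 126) + z*(7*a^2 + 17*a - 224) + 98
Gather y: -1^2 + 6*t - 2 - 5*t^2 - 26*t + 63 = -5*t^2 - 20*t + 60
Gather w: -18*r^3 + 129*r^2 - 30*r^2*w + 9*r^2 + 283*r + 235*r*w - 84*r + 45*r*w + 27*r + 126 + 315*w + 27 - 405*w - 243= -18*r^3 + 138*r^2 + 226*r + w*(-30*r^2 + 280*r - 90) - 90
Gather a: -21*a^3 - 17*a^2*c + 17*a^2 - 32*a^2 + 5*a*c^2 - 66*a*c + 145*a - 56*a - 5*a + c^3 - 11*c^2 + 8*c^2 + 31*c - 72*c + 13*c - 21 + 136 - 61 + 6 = -21*a^3 + a^2*(-17*c - 15) + a*(5*c^2 - 66*c + 84) + c^3 - 3*c^2 - 28*c + 60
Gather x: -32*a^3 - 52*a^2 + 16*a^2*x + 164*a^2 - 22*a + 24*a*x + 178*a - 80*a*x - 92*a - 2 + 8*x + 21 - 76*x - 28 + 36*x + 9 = -32*a^3 + 112*a^2 + 64*a + x*(16*a^2 - 56*a - 32)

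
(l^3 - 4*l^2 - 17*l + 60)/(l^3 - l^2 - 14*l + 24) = (l - 5)/(l - 2)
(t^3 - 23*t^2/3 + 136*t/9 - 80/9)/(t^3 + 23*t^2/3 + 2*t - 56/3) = (3*t^2 - 19*t + 20)/(3*(t^2 + 9*t + 14))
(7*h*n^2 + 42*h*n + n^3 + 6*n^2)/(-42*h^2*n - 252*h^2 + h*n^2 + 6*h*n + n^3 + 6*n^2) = -n/(6*h - n)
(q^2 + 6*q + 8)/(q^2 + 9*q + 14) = (q + 4)/(q + 7)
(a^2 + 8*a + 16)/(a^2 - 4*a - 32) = (a + 4)/(a - 8)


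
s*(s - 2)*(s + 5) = s^3 + 3*s^2 - 10*s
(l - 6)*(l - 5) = l^2 - 11*l + 30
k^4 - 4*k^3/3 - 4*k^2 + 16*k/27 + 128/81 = (k - 8/3)*(k - 2/3)*(k + 2/3)*(k + 4/3)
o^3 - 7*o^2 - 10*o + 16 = (o - 8)*(o - 1)*(o + 2)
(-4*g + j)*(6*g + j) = -24*g^2 + 2*g*j + j^2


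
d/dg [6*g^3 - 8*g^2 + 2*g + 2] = 18*g^2 - 16*g + 2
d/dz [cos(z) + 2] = -sin(z)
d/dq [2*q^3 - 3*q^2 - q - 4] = 6*q^2 - 6*q - 1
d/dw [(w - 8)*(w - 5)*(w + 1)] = 3*w^2 - 24*w + 27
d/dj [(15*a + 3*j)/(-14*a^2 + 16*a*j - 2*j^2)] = 3*(-7*a^2 + 8*a*j - j^2 - 2*(4*a - j)*(5*a + j))/(2*(7*a^2 - 8*a*j + j^2)^2)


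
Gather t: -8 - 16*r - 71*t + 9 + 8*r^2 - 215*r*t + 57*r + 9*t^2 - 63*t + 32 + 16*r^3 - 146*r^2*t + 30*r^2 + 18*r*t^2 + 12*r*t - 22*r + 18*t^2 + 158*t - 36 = 16*r^3 + 38*r^2 + 19*r + t^2*(18*r + 27) + t*(-146*r^2 - 203*r + 24) - 3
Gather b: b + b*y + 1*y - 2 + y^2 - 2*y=b*(y + 1) + y^2 - y - 2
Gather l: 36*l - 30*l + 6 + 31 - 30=6*l + 7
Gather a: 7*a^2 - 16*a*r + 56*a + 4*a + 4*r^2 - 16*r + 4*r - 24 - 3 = 7*a^2 + a*(60 - 16*r) + 4*r^2 - 12*r - 27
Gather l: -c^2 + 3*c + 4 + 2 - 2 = -c^2 + 3*c + 4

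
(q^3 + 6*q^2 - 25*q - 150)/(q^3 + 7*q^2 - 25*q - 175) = (q + 6)/(q + 7)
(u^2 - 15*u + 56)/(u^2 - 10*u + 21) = (u - 8)/(u - 3)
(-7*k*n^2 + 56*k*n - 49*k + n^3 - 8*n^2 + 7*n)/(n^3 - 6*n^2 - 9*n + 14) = (-7*k + n)/(n + 2)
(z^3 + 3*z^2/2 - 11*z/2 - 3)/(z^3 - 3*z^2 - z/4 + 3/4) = 2*(z^2 + z - 6)/(2*z^2 - 7*z + 3)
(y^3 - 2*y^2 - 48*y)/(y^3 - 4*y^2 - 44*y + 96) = y/(y - 2)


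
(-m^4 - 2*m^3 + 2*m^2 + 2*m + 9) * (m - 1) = -m^5 - m^4 + 4*m^3 + 7*m - 9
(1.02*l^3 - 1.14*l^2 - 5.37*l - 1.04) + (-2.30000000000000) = 1.02*l^3 - 1.14*l^2 - 5.37*l - 3.34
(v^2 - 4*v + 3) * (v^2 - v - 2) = v^4 - 5*v^3 + 5*v^2 + 5*v - 6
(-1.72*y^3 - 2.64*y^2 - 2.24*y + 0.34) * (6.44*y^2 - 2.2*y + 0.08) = -11.0768*y^5 - 13.2176*y^4 - 8.7552*y^3 + 6.9064*y^2 - 0.9272*y + 0.0272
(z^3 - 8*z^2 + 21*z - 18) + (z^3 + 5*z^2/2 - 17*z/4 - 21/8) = 2*z^3 - 11*z^2/2 + 67*z/4 - 165/8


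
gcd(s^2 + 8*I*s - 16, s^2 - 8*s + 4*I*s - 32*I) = s + 4*I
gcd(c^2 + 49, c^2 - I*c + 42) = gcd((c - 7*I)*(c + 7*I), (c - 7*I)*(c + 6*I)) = c - 7*I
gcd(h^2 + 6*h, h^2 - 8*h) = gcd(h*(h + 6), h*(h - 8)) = h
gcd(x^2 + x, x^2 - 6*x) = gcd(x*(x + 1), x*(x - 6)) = x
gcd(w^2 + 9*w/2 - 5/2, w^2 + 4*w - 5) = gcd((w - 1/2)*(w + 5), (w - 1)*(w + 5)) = w + 5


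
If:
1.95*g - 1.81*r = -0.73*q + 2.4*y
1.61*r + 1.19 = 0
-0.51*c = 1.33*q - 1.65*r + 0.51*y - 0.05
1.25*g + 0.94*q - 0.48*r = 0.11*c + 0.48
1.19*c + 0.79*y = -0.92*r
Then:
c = -0.10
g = 1.02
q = -1.23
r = -0.74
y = 1.01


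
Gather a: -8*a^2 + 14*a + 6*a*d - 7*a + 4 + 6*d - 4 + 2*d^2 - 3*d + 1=-8*a^2 + a*(6*d + 7) + 2*d^2 + 3*d + 1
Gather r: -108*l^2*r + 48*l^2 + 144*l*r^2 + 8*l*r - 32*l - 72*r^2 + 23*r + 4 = 48*l^2 - 32*l + r^2*(144*l - 72) + r*(-108*l^2 + 8*l + 23) + 4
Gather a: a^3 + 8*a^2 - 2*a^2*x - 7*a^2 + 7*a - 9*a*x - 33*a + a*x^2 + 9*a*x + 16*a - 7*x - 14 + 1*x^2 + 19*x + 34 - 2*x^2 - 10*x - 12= a^3 + a^2*(1 - 2*x) + a*(x^2 - 10) - x^2 + 2*x + 8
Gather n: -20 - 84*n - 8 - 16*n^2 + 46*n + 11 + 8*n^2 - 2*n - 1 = -8*n^2 - 40*n - 18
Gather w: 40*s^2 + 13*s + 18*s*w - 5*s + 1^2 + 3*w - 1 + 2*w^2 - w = 40*s^2 + 8*s + 2*w^2 + w*(18*s + 2)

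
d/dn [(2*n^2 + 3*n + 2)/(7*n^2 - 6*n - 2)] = 3*(-11*n^2 - 12*n + 2)/(49*n^4 - 84*n^3 + 8*n^2 + 24*n + 4)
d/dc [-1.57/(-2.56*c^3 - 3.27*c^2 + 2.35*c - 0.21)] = (-12.0576*c^2 - 10.2678*c + 3.6895)/(2.56*c^3 + 3.27*c^2 - 2.35*c + 0.21)^2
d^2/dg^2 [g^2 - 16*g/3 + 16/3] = 2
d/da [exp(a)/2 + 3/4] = exp(a)/2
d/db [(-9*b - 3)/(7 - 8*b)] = -87/(8*b - 7)^2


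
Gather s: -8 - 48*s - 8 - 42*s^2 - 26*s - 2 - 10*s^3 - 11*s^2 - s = -10*s^3 - 53*s^2 - 75*s - 18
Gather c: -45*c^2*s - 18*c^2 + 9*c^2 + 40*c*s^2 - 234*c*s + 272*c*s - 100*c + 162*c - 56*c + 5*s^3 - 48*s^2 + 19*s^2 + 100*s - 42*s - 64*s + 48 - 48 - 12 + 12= c^2*(-45*s - 9) + c*(40*s^2 + 38*s + 6) + 5*s^3 - 29*s^2 - 6*s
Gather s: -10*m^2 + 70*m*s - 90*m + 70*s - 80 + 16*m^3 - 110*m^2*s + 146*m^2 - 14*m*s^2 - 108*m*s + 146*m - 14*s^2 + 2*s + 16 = 16*m^3 + 136*m^2 + 56*m + s^2*(-14*m - 14) + s*(-110*m^2 - 38*m + 72) - 64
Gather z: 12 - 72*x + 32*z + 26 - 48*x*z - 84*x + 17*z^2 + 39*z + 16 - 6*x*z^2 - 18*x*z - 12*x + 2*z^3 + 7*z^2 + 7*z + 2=-168*x + 2*z^3 + z^2*(24 - 6*x) + z*(78 - 66*x) + 56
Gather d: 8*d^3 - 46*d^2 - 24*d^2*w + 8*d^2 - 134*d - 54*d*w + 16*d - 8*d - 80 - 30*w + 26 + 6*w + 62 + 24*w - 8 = 8*d^3 + d^2*(-24*w - 38) + d*(-54*w - 126)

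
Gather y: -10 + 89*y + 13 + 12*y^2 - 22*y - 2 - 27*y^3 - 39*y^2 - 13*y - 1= -27*y^3 - 27*y^2 + 54*y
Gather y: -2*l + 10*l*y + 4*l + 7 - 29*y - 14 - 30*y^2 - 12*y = 2*l - 30*y^2 + y*(10*l - 41) - 7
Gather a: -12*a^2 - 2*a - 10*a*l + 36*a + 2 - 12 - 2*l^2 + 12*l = -12*a^2 + a*(34 - 10*l) - 2*l^2 + 12*l - 10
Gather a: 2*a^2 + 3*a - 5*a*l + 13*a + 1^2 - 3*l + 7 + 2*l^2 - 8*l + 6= 2*a^2 + a*(16 - 5*l) + 2*l^2 - 11*l + 14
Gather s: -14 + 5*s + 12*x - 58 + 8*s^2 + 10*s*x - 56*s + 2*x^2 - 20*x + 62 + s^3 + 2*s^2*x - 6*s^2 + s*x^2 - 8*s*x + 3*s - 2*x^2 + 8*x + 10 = s^3 + s^2*(2*x + 2) + s*(x^2 + 2*x - 48)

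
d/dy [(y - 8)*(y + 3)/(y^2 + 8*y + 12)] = (13*y^2 + 72*y + 132)/(y^4 + 16*y^3 + 88*y^2 + 192*y + 144)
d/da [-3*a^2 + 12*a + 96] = 12 - 6*a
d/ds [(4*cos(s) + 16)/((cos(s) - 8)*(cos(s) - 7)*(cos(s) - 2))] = 2*(-269*cos(s) - 5*cos(2*s) + cos(3*s) + 907)*sin(s)/((cos(s) - 8)^2*(cos(s) - 7)^2*(cos(s) - 2)^2)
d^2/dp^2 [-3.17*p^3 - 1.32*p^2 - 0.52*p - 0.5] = -19.02*p - 2.64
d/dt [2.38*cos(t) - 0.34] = -2.38*sin(t)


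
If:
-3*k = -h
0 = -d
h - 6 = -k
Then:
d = 0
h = 9/2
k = 3/2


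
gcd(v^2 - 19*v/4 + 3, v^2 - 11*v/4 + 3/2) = v - 3/4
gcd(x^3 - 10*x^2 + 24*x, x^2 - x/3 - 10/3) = 1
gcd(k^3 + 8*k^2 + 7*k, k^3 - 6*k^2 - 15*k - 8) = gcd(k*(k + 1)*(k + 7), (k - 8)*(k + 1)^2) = k + 1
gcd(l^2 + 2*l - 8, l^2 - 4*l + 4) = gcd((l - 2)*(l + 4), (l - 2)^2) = l - 2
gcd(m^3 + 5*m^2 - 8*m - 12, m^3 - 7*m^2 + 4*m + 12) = m^2 - m - 2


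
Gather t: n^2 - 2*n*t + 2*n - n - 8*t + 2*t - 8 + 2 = n^2 + n + t*(-2*n - 6) - 6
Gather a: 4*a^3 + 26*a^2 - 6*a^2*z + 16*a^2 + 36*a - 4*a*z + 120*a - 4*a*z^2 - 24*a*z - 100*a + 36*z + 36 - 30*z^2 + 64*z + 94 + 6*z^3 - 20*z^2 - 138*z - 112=4*a^3 + a^2*(42 - 6*z) + a*(-4*z^2 - 28*z + 56) + 6*z^3 - 50*z^2 - 38*z + 18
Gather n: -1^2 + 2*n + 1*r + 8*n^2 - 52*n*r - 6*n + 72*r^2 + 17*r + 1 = 8*n^2 + n*(-52*r - 4) + 72*r^2 + 18*r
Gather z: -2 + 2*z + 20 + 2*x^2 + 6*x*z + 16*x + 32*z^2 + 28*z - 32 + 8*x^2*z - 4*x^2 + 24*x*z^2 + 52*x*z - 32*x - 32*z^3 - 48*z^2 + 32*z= -2*x^2 - 16*x - 32*z^3 + z^2*(24*x - 16) + z*(8*x^2 + 58*x + 62) - 14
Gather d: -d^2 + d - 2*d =-d^2 - d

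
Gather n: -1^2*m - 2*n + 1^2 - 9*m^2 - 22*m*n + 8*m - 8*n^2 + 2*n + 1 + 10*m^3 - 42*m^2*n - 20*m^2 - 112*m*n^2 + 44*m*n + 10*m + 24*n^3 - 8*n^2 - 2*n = 10*m^3 - 29*m^2 + 17*m + 24*n^3 + n^2*(-112*m - 16) + n*(-42*m^2 + 22*m - 2) + 2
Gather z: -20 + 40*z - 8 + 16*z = 56*z - 28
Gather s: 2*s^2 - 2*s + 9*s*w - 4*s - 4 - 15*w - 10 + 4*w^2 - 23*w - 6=2*s^2 + s*(9*w - 6) + 4*w^2 - 38*w - 20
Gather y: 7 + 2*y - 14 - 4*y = -2*y - 7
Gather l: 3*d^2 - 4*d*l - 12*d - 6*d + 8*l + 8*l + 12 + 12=3*d^2 - 18*d + l*(16 - 4*d) + 24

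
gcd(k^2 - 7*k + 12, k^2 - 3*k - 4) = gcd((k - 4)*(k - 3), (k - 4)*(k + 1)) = k - 4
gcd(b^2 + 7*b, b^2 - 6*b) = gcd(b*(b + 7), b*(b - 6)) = b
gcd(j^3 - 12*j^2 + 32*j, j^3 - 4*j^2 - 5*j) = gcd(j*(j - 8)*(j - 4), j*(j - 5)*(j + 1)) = j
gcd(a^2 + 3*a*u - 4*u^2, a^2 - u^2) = -a + u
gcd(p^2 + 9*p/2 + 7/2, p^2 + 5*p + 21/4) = p + 7/2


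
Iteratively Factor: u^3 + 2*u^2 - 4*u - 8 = (u + 2)*(u^2 - 4) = (u + 2)^2*(u - 2)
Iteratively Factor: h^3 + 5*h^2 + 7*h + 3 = (h + 1)*(h^2 + 4*h + 3) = (h + 1)*(h + 3)*(h + 1)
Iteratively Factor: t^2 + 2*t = (t)*(t + 2)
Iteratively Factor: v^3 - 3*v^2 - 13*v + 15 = (v - 1)*(v^2 - 2*v - 15) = (v - 1)*(v + 3)*(v - 5)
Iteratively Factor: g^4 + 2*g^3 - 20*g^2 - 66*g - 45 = (g + 1)*(g^3 + g^2 - 21*g - 45) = (g + 1)*(g + 3)*(g^2 - 2*g - 15) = (g - 5)*(g + 1)*(g + 3)*(g + 3)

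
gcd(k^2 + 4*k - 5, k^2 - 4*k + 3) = k - 1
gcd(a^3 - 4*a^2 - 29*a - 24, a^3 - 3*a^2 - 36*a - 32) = a^2 - 7*a - 8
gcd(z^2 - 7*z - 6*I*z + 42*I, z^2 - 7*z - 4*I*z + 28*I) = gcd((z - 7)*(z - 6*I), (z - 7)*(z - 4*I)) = z - 7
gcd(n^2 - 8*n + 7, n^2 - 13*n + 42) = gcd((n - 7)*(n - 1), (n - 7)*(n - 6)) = n - 7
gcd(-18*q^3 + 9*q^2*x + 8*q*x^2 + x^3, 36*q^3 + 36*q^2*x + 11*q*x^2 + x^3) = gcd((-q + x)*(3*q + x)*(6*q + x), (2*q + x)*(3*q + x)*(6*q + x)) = 18*q^2 + 9*q*x + x^2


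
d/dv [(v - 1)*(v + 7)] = 2*v + 6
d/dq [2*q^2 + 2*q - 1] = 4*q + 2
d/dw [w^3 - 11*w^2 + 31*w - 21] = 3*w^2 - 22*w + 31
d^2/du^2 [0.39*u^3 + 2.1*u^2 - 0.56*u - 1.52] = 2.34*u + 4.2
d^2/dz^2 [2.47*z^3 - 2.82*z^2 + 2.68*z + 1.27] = 14.82*z - 5.64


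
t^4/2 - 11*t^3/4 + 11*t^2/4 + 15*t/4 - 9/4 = (t/2 + 1/2)*(t - 3)^2*(t - 1/2)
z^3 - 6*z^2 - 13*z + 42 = (z - 7)*(z - 2)*(z + 3)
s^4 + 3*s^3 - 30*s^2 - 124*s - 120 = (s - 6)*(s + 2)^2*(s + 5)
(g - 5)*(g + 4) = g^2 - g - 20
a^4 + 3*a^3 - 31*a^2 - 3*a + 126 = (a - 3)^2*(a + 2)*(a + 7)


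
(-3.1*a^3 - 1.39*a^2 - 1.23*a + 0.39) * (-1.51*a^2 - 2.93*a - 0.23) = 4.681*a^5 + 11.1819*a^4 + 6.643*a^3 + 3.3347*a^2 - 0.8598*a - 0.0897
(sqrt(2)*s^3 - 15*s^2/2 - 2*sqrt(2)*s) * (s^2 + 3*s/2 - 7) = sqrt(2)*s^5 - 15*s^4/2 + 3*sqrt(2)*s^4/2 - 9*sqrt(2)*s^3 - 45*s^3/4 - 3*sqrt(2)*s^2 + 105*s^2/2 + 14*sqrt(2)*s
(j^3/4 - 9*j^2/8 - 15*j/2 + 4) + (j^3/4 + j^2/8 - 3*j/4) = j^3/2 - j^2 - 33*j/4 + 4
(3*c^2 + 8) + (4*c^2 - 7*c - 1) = 7*c^2 - 7*c + 7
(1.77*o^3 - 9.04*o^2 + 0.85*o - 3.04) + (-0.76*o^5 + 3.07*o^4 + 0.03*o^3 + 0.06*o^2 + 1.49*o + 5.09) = -0.76*o^5 + 3.07*o^4 + 1.8*o^3 - 8.98*o^2 + 2.34*o + 2.05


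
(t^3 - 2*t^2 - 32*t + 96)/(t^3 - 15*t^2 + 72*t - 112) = (t + 6)/(t - 7)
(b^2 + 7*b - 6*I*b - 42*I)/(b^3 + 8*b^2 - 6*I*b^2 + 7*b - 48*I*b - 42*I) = 1/(b + 1)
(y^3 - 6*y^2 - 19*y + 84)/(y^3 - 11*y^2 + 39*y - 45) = (y^2 - 3*y - 28)/(y^2 - 8*y + 15)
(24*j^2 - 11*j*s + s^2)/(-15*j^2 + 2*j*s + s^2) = (-8*j + s)/(5*j + s)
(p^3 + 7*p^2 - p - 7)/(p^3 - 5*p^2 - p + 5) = (p + 7)/(p - 5)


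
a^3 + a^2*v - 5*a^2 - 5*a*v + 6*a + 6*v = (a - 3)*(a - 2)*(a + v)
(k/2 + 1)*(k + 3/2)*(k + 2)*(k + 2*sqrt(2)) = k^4/2 + sqrt(2)*k^3 + 11*k^3/4 + 5*k^2 + 11*sqrt(2)*k^2/2 + 3*k + 10*sqrt(2)*k + 6*sqrt(2)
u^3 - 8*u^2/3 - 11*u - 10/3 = (u - 5)*(u + 1/3)*(u + 2)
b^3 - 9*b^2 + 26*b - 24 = (b - 4)*(b - 3)*(b - 2)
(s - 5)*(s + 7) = s^2 + 2*s - 35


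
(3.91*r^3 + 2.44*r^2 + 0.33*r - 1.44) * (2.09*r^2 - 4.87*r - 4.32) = 8.1719*r^5 - 13.9421*r^4 - 28.0843*r^3 - 15.1575*r^2 + 5.5872*r + 6.2208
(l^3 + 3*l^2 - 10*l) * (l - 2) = l^4 + l^3 - 16*l^2 + 20*l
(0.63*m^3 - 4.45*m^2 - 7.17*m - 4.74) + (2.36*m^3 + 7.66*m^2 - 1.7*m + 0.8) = 2.99*m^3 + 3.21*m^2 - 8.87*m - 3.94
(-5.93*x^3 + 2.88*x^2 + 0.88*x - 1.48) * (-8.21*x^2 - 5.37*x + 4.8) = 48.6853*x^5 + 8.1993*x^4 - 51.1544*x^3 + 21.2492*x^2 + 12.1716*x - 7.104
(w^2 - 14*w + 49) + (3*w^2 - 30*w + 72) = 4*w^2 - 44*w + 121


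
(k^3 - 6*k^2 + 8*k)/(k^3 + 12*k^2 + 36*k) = (k^2 - 6*k + 8)/(k^2 + 12*k + 36)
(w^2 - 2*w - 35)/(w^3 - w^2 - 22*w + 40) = (w - 7)/(w^2 - 6*w + 8)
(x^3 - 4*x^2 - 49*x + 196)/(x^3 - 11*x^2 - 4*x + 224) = (x^2 + 3*x - 28)/(x^2 - 4*x - 32)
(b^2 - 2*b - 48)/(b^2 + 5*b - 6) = (b - 8)/(b - 1)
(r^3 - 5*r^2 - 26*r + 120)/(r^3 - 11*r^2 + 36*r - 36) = (r^2 + r - 20)/(r^2 - 5*r + 6)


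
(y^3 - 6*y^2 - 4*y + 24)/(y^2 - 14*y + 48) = (y^2 - 4)/(y - 8)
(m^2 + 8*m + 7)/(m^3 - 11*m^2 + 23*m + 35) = (m + 7)/(m^2 - 12*m + 35)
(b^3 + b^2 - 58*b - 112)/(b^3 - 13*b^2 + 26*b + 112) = (b + 7)/(b - 7)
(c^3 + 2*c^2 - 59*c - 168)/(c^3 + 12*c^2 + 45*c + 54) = (c^2 - c - 56)/(c^2 + 9*c + 18)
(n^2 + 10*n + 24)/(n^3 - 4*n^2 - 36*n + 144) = (n + 4)/(n^2 - 10*n + 24)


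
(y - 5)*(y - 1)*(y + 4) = y^3 - 2*y^2 - 19*y + 20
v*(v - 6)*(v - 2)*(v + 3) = v^4 - 5*v^3 - 12*v^2 + 36*v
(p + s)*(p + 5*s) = p^2 + 6*p*s + 5*s^2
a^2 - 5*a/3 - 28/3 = (a - 4)*(a + 7/3)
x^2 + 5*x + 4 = (x + 1)*(x + 4)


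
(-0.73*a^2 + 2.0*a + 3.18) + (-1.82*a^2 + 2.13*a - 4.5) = -2.55*a^2 + 4.13*a - 1.32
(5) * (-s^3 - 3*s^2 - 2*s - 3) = -5*s^3 - 15*s^2 - 10*s - 15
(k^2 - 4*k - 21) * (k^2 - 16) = k^4 - 4*k^3 - 37*k^2 + 64*k + 336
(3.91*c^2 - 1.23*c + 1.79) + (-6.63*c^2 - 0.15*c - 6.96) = -2.72*c^2 - 1.38*c - 5.17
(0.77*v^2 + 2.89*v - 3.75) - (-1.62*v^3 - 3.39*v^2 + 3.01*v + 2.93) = 1.62*v^3 + 4.16*v^2 - 0.12*v - 6.68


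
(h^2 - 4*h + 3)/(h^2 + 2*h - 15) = (h - 1)/(h + 5)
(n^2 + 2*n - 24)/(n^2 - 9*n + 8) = (n^2 + 2*n - 24)/(n^2 - 9*n + 8)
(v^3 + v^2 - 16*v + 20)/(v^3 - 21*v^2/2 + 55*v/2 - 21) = 2*(v^2 + 3*v - 10)/(2*v^2 - 17*v + 21)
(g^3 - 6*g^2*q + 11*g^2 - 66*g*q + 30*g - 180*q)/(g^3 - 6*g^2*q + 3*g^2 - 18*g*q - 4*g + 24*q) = (g^2 + 11*g + 30)/(g^2 + 3*g - 4)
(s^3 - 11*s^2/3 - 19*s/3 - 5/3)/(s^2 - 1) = (3*s^2 - 14*s - 5)/(3*(s - 1))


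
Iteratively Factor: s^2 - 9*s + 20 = (s - 5)*(s - 4)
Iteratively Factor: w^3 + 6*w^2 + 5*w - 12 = (w - 1)*(w^2 + 7*w + 12) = (w - 1)*(w + 4)*(w + 3)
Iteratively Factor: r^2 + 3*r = (r)*(r + 3)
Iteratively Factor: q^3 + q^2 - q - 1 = (q + 1)*(q^2 - 1) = (q - 1)*(q + 1)*(q + 1)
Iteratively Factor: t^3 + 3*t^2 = (t + 3)*(t^2) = t*(t + 3)*(t)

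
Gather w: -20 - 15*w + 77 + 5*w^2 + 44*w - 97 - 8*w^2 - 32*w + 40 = -3*w^2 - 3*w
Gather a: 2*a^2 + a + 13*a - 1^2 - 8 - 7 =2*a^2 + 14*a - 16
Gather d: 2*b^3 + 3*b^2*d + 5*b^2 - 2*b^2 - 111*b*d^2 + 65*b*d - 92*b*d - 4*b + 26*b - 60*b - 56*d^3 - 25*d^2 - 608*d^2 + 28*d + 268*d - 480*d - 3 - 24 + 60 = 2*b^3 + 3*b^2 - 38*b - 56*d^3 + d^2*(-111*b - 633) + d*(3*b^2 - 27*b - 184) + 33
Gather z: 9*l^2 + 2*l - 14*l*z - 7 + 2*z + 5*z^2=9*l^2 + 2*l + 5*z^2 + z*(2 - 14*l) - 7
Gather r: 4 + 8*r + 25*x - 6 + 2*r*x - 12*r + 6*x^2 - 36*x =r*(2*x - 4) + 6*x^2 - 11*x - 2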